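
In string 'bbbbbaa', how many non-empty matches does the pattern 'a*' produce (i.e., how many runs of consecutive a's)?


Pattern 'a*' matches zero or more a's. We want non-empty runs of consecutive a's.
String: 'bbbbbaa'
Walking through the string to find runs of a's:
  Run 1: positions 5-6 -> 'aa'
Non-empty runs found: ['aa']
Count: 1

1


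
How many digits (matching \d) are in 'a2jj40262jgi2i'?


\d matches any digit 0-9.
Scanning 'a2jj40262jgi2i':
  pos 1: '2' -> DIGIT
  pos 4: '4' -> DIGIT
  pos 5: '0' -> DIGIT
  pos 6: '2' -> DIGIT
  pos 7: '6' -> DIGIT
  pos 8: '2' -> DIGIT
  pos 12: '2' -> DIGIT
Digits found: ['2', '4', '0', '2', '6', '2', '2']
Total: 7

7


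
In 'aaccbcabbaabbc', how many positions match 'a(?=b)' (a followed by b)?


Lookahead 'a(?=b)' matches 'a' only when followed by 'b'.
String: 'aaccbcabbaabbc'
Checking each position where char is 'a':
  pos 0: 'a' -> no (next='a')
  pos 1: 'a' -> no (next='c')
  pos 6: 'a' -> MATCH (next='b')
  pos 9: 'a' -> no (next='a')
  pos 10: 'a' -> MATCH (next='b')
Matching positions: [6, 10]
Count: 2

2


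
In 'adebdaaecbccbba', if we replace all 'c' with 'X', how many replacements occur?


re.sub('c', 'X', text) replaces every occurrence of 'c' with 'X'.
Text: 'adebdaaecbccbba'
Scanning for 'c':
  pos 8: 'c' -> replacement #1
  pos 10: 'c' -> replacement #2
  pos 11: 'c' -> replacement #3
Total replacements: 3

3


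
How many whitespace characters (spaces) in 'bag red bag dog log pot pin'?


\s matches whitespace characters (spaces, tabs, etc.).
Text: 'bag red bag dog log pot pin'
This text has 7 words separated by spaces.
Number of spaces = number of words - 1 = 7 - 1 = 6

6


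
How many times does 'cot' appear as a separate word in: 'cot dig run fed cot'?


Scanning each word for exact match 'cot':
  Word 1: 'cot' -> MATCH
  Word 2: 'dig' -> no
  Word 3: 'run' -> no
  Word 4: 'fed' -> no
  Word 5: 'cot' -> MATCH
Total matches: 2

2


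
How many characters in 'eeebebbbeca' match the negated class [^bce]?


Negated class [^bce] matches any char NOT in {b, c, e}
Scanning 'eeebebbbeca':
  pos 0: 'e' -> no (excluded)
  pos 1: 'e' -> no (excluded)
  pos 2: 'e' -> no (excluded)
  pos 3: 'b' -> no (excluded)
  pos 4: 'e' -> no (excluded)
  pos 5: 'b' -> no (excluded)
  pos 6: 'b' -> no (excluded)
  pos 7: 'b' -> no (excluded)
  pos 8: 'e' -> no (excluded)
  pos 9: 'c' -> no (excluded)
  pos 10: 'a' -> MATCH
Total matches: 1

1


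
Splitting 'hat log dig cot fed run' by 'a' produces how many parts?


Splitting by 'a' breaks the string at each occurrence of the separator.
Text: 'hat log dig cot fed run'
Parts after split:
  Part 1: 'h'
  Part 2: 't log dig cot fed run'
Total parts: 2

2


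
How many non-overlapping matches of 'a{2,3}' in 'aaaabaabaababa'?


Pattern 'a{2,3}' matches between 2 and 3 consecutive a's (greedy).
String: 'aaaabaabaababa'
Finding runs of a's and applying greedy matching:
  Run at pos 0: 'aaaa' (length 4)
  Run at pos 5: 'aa' (length 2)
  Run at pos 8: 'aa' (length 2)
  Run at pos 11: 'a' (length 1)
  Run at pos 13: 'a' (length 1)
Matches: ['aaa', 'aa', 'aa']
Count: 3

3


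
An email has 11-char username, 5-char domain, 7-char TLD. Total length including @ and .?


An email address has format: username@domain.tld
Username length: 11
'@' character: 1
Domain length: 5
'.' character: 1
TLD length: 7
Total = 11 + 1 + 5 + 1 + 7 = 25

25


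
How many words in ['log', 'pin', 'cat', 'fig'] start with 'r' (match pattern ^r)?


Pattern ^r anchors to start of word. Check which words begin with 'r':
  'log' -> no
  'pin' -> no
  'cat' -> no
  'fig' -> no
Matching words: []
Count: 0

0


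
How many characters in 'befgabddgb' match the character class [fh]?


Character class [fh] matches any of: {f, h}
Scanning string 'befgabddgb' character by character:
  pos 0: 'b' -> no
  pos 1: 'e' -> no
  pos 2: 'f' -> MATCH
  pos 3: 'g' -> no
  pos 4: 'a' -> no
  pos 5: 'b' -> no
  pos 6: 'd' -> no
  pos 7: 'd' -> no
  pos 8: 'g' -> no
  pos 9: 'b' -> no
Total matches: 1

1


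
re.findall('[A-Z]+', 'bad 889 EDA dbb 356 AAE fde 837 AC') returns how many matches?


Pattern '[A-Z]+' finds one or more uppercase letters.
Text: 'bad 889 EDA dbb 356 AAE fde 837 AC'
Scanning for matches:
  Match 1: 'EDA'
  Match 2: 'AAE'
  Match 3: 'AC'
Total matches: 3

3


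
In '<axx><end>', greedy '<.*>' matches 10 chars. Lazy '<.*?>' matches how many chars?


Greedy '<.*>' tries to match as MUCH as possible.
Lazy '<.*?>' tries to match as LITTLE as possible.

String: '<axx><end>'
Greedy '<.*>' starts at first '<' and extends to the LAST '>': '<axx><end>' (10 chars)
Lazy '<.*?>' starts at first '<' and stops at the FIRST '>': '<axx>' (5 chars)

5


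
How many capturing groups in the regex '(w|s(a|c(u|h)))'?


To count capturing groups, count each '(' that starts a group.
Pattern: '(w|s(a|c(u|h)))'
Walking through the pattern:
  Position 0: '(' -> group #1
  Position 4: '(' -> group #2
  Position 8: '(' -> group #3
Total capturing groups: 3

3


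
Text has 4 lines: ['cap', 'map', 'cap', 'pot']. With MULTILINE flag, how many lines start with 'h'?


With MULTILINE flag, ^ matches the start of each line.
Lines: ['cap', 'map', 'cap', 'pot']
Checking which lines start with 'h':
  Line 1: 'cap' -> no
  Line 2: 'map' -> no
  Line 3: 'cap' -> no
  Line 4: 'pot' -> no
Matching lines: []
Count: 0

0


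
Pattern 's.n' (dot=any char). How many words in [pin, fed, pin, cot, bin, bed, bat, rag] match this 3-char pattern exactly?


Pattern 's.n' means: starts with 's', any single char, ends with 'n'.
Checking each word (must be exactly 3 chars):
  'pin' (len=3): no
  'fed' (len=3): no
  'pin' (len=3): no
  'cot' (len=3): no
  'bin' (len=3): no
  'bed' (len=3): no
  'bat' (len=3): no
  'rag' (len=3): no
Matching words: []
Total: 0

0


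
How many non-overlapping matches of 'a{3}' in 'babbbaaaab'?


Pattern 'a{3}' matches exactly 3 consecutive a's (greedy, non-overlapping).
String: 'babbbaaaab'
Scanning for runs of a's:
  Run at pos 1: 'a' (length 1) -> 0 match(es)
  Run at pos 5: 'aaaa' (length 4) -> 1 match(es)
Matches found: ['aaa']
Total: 1

1


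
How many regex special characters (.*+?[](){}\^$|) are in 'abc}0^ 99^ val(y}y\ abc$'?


Regex special characters are: . * + ? [ ] ( ) { } \ ^ $ |
Scanning 'abc}0^ 99^ val(y}y\ abc$':
  pos 3: '}' -> SPECIAL
  pos 5: '^' -> SPECIAL
  pos 9: '^' -> SPECIAL
  pos 14: '(' -> SPECIAL
  pos 16: '}' -> SPECIAL
  pos 18: '\' -> SPECIAL
  pos 23: '$' -> SPECIAL
Special chars found: ['}', '^', '^', '(', '}', '\\', '$']
Total: 7

7


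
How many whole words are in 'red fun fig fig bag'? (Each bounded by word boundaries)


Word boundaries (\b) mark the start/end of each word.
Text: 'red fun fig fig bag'
Splitting by whitespace:
  Word 1: 'red'
  Word 2: 'fun'
  Word 3: 'fig'
  Word 4: 'fig'
  Word 5: 'bag'
Total whole words: 5

5


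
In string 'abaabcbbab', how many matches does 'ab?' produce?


Pattern 'ab?' matches 'a' optionally followed by 'b'.
String: 'abaabcbbab'
Scanning left to right for 'a' then checking next char:
  Match 1: 'ab' (a followed by b)
  Match 2: 'a' (a not followed by b)
  Match 3: 'ab' (a followed by b)
  Match 4: 'ab' (a followed by b)
Total matches: 4

4


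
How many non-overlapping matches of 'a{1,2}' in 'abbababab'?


Pattern 'a{1,2}' matches between 1 and 2 consecutive a's (greedy).
String: 'abbababab'
Finding runs of a's and applying greedy matching:
  Run at pos 0: 'a' (length 1)
  Run at pos 3: 'a' (length 1)
  Run at pos 5: 'a' (length 1)
  Run at pos 7: 'a' (length 1)
Matches: ['a', 'a', 'a', 'a']
Count: 4

4


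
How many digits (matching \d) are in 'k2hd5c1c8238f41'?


\d matches any digit 0-9.
Scanning 'k2hd5c1c8238f41':
  pos 1: '2' -> DIGIT
  pos 4: '5' -> DIGIT
  pos 6: '1' -> DIGIT
  pos 8: '8' -> DIGIT
  pos 9: '2' -> DIGIT
  pos 10: '3' -> DIGIT
  pos 11: '8' -> DIGIT
  pos 13: '4' -> DIGIT
  pos 14: '1' -> DIGIT
Digits found: ['2', '5', '1', '8', '2', '3', '8', '4', '1']
Total: 9

9


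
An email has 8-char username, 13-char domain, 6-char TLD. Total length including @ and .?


An email address has format: username@domain.tld
Username length: 8
'@' character: 1
Domain length: 13
'.' character: 1
TLD length: 6
Total = 8 + 1 + 13 + 1 + 6 = 29

29


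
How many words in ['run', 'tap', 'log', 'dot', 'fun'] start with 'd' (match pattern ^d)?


Pattern ^d anchors to start of word. Check which words begin with 'd':
  'run' -> no
  'tap' -> no
  'log' -> no
  'dot' -> MATCH (starts with 'd')
  'fun' -> no
Matching words: ['dot']
Count: 1

1


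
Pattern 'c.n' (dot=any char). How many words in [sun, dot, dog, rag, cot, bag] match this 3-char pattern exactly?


Pattern 'c.n' means: starts with 'c', any single char, ends with 'n'.
Checking each word (must be exactly 3 chars):
  'sun' (len=3): no
  'dot' (len=3): no
  'dog' (len=3): no
  'rag' (len=3): no
  'cot' (len=3): no
  'bag' (len=3): no
Matching words: []
Total: 0

0


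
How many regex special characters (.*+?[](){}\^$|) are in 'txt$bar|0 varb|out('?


Regex special characters are: . * + ? [ ] ( ) { } \ ^ $ |
Scanning 'txt$bar|0 varb|out(':
  pos 3: '$' -> SPECIAL
  pos 7: '|' -> SPECIAL
  pos 14: '|' -> SPECIAL
  pos 18: '(' -> SPECIAL
Special chars found: ['$', '|', '|', '(']
Total: 4

4


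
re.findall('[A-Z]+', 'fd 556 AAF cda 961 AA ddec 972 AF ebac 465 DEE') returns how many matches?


Pattern '[A-Z]+' finds one or more uppercase letters.
Text: 'fd 556 AAF cda 961 AA ddec 972 AF ebac 465 DEE'
Scanning for matches:
  Match 1: 'AAF'
  Match 2: 'AA'
  Match 3: 'AF'
  Match 4: 'DEE'
Total matches: 4

4


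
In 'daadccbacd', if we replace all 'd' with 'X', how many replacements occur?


re.sub('d', 'X', text) replaces every occurrence of 'd' with 'X'.
Text: 'daadccbacd'
Scanning for 'd':
  pos 0: 'd' -> replacement #1
  pos 3: 'd' -> replacement #2
  pos 9: 'd' -> replacement #3
Total replacements: 3

3


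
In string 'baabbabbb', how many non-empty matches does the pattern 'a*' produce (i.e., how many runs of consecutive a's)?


Pattern 'a*' matches zero or more a's. We want non-empty runs of consecutive a's.
String: 'baabbabbb'
Walking through the string to find runs of a's:
  Run 1: positions 1-2 -> 'aa'
  Run 2: positions 5-5 -> 'a'
Non-empty runs found: ['aa', 'a']
Count: 2

2


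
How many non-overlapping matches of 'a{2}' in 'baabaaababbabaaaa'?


Pattern 'a{2}' matches exactly 2 consecutive a's (greedy, non-overlapping).
String: 'baabaaababbabaaaa'
Scanning for runs of a's:
  Run at pos 1: 'aa' (length 2) -> 1 match(es)
  Run at pos 4: 'aaa' (length 3) -> 1 match(es)
  Run at pos 8: 'a' (length 1) -> 0 match(es)
  Run at pos 11: 'a' (length 1) -> 0 match(es)
  Run at pos 13: 'aaaa' (length 4) -> 2 match(es)
Matches found: ['aa', 'aa', 'aa', 'aa']
Total: 4

4


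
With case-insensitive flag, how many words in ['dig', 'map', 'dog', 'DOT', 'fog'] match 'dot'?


Case-insensitive matching: compare each word's lowercase form to 'dot'.
  'dig' -> lower='dig' -> no
  'map' -> lower='map' -> no
  'dog' -> lower='dog' -> no
  'DOT' -> lower='dot' -> MATCH
  'fog' -> lower='fog' -> no
Matches: ['DOT']
Count: 1

1


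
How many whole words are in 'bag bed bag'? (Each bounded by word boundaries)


Word boundaries (\b) mark the start/end of each word.
Text: 'bag bed bag'
Splitting by whitespace:
  Word 1: 'bag'
  Word 2: 'bed'
  Word 3: 'bag'
Total whole words: 3

3


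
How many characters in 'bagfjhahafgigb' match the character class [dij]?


Character class [dij] matches any of: {d, i, j}
Scanning string 'bagfjhahafgigb' character by character:
  pos 0: 'b' -> no
  pos 1: 'a' -> no
  pos 2: 'g' -> no
  pos 3: 'f' -> no
  pos 4: 'j' -> MATCH
  pos 5: 'h' -> no
  pos 6: 'a' -> no
  pos 7: 'h' -> no
  pos 8: 'a' -> no
  pos 9: 'f' -> no
  pos 10: 'g' -> no
  pos 11: 'i' -> MATCH
  pos 12: 'g' -> no
  pos 13: 'b' -> no
Total matches: 2

2


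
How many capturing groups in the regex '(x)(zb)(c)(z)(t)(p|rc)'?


To count capturing groups, count each '(' that starts a group.
Pattern: '(x)(zb)(c)(z)(t)(p|rc)'
Walking through the pattern:
  Position 0: '(' -> group #1
  Position 3: '(' -> group #2
  Position 7: '(' -> group #3
  Position 10: '(' -> group #4
  Position 13: '(' -> group #5
  Position 16: '(' -> group #6
Total capturing groups: 6

6


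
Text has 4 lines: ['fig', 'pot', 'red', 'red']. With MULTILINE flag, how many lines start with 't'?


With MULTILINE flag, ^ matches the start of each line.
Lines: ['fig', 'pot', 'red', 'red']
Checking which lines start with 't':
  Line 1: 'fig' -> no
  Line 2: 'pot' -> no
  Line 3: 'red' -> no
  Line 4: 'red' -> no
Matching lines: []
Count: 0

0


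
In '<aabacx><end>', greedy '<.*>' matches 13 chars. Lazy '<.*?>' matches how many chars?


Greedy '<.*>' tries to match as MUCH as possible.
Lazy '<.*?>' tries to match as LITTLE as possible.

String: '<aabacx><end>'
Greedy '<.*>' starts at first '<' and extends to the LAST '>': '<aabacx><end>' (13 chars)
Lazy '<.*?>' starts at first '<' and stops at the FIRST '>': '<aabacx>' (8 chars)

8


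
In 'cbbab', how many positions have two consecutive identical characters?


Looking for consecutive identical characters in 'cbbab':
  pos 0-1: 'c' vs 'b' -> different
  pos 1-2: 'b' vs 'b' -> MATCH ('bb')
  pos 2-3: 'b' vs 'a' -> different
  pos 3-4: 'a' vs 'b' -> different
Consecutive identical pairs: ['bb']
Count: 1

1


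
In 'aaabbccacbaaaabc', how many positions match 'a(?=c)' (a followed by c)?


Lookahead 'a(?=c)' matches 'a' only when followed by 'c'.
String: 'aaabbccacbaaaabc'
Checking each position where char is 'a':
  pos 0: 'a' -> no (next='a')
  pos 1: 'a' -> no (next='a')
  pos 2: 'a' -> no (next='b')
  pos 7: 'a' -> MATCH (next='c')
  pos 10: 'a' -> no (next='a')
  pos 11: 'a' -> no (next='a')
  pos 12: 'a' -> no (next='a')
  pos 13: 'a' -> no (next='b')
Matching positions: [7]
Count: 1

1


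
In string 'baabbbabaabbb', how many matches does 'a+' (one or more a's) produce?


Pattern 'a+' matches one or more consecutive a's.
String: 'baabbbabaabbb'
Scanning for runs of a:
  Match 1: 'aa' (length 2)
  Match 2: 'a' (length 1)
  Match 3: 'aa' (length 2)
Total matches: 3

3


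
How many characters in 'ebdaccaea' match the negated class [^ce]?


Negated class [^ce] matches any char NOT in {c, e}
Scanning 'ebdaccaea':
  pos 0: 'e' -> no (excluded)
  pos 1: 'b' -> MATCH
  pos 2: 'd' -> MATCH
  pos 3: 'a' -> MATCH
  pos 4: 'c' -> no (excluded)
  pos 5: 'c' -> no (excluded)
  pos 6: 'a' -> MATCH
  pos 7: 'e' -> no (excluded)
  pos 8: 'a' -> MATCH
Total matches: 5

5


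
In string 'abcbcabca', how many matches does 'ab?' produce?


Pattern 'ab?' matches 'a' optionally followed by 'b'.
String: 'abcbcabca'
Scanning left to right for 'a' then checking next char:
  Match 1: 'ab' (a followed by b)
  Match 2: 'ab' (a followed by b)
  Match 3: 'a' (a not followed by b)
Total matches: 3

3


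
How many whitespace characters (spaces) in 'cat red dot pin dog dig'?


\s matches whitespace characters (spaces, tabs, etc.).
Text: 'cat red dot pin dog dig'
This text has 6 words separated by spaces.
Number of spaces = number of words - 1 = 6 - 1 = 5

5


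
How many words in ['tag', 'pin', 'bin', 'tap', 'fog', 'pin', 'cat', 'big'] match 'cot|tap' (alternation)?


Alternation 'cot|tap' matches either 'cot' or 'tap'.
Checking each word:
  'tag' -> no
  'pin' -> no
  'bin' -> no
  'tap' -> MATCH
  'fog' -> no
  'pin' -> no
  'cat' -> no
  'big' -> no
Matches: ['tap']
Count: 1

1


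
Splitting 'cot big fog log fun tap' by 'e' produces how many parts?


Splitting by 'e' breaks the string at each occurrence of the separator.
Text: 'cot big fog log fun tap'
Parts after split:
  Part 1: 'cot big fog log fun tap'
Total parts: 1

1


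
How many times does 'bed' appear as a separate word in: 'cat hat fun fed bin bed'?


Scanning each word for exact match 'bed':
  Word 1: 'cat' -> no
  Word 2: 'hat' -> no
  Word 3: 'fun' -> no
  Word 4: 'fed' -> no
  Word 5: 'bin' -> no
  Word 6: 'bed' -> MATCH
Total matches: 1

1


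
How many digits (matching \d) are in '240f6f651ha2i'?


\d matches any digit 0-9.
Scanning '240f6f651ha2i':
  pos 0: '2' -> DIGIT
  pos 1: '4' -> DIGIT
  pos 2: '0' -> DIGIT
  pos 4: '6' -> DIGIT
  pos 6: '6' -> DIGIT
  pos 7: '5' -> DIGIT
  pos 8: '1' -> DIGIT
  pos 11: '2' -> DIGIT
Digits found: ['2', '4', '0', '6', '6', '5', '1', '2']
Total: 8

8


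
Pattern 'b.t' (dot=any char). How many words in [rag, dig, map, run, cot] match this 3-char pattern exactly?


Pattern 'b.t' means: starts with 'b', any single char, ends with 't'.
Checking each word (must be exactly 3 chars):
  'rag' (len=3): no
  'dig' (len=3): no
  'map' (len=3): no
  'run' (len=3): no
  'cot' (len=3): no
Matching words: []
Total: 0

0


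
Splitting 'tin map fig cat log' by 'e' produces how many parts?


Splitting by 'e' breaks the string at each occurrence of the separator.
Text: 'tin map fig cat log'
Parts after split:
  Part 1: 'tin map fig cat log'
Total parts: 1

1


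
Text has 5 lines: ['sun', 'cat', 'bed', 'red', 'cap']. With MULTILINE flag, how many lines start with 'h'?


With MULTILINE flag, ^ matches the start of each line.
Lines: ['sun', 'cat', 'bed', 'red', 'cap']
Checking which lines start with 'h':
  Line 1: 'sun' -> no
  Line 2: 'cat' -> no
  Line 3: 'bed' -> no
  Line 4: 'red' -> no
  Line 5: 'cap' -> no
Matching lines: []
Count: 0

0


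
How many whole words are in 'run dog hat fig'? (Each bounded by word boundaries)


Word boundaries (\b) mark the start/end of each word.
Text: 'run dog hat fig'
Splitting by whitespace:
  Word 1: 'run'
  Word 2: 'dog'
  Word 3: 'hat'
  Word 4: 'fig'
Total whole words: 4

4


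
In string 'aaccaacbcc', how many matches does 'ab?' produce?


Pattern 'ab?' matches 'a' optionally followed by 'b'.
String: 'aaccaacbcc'
Scanning left to right for 'a' then checking next char:
  Match 1: 'a' (a not followed by b)
  Match 2: 'a' (a not followed by b)
  Match 3: 'a' (a not followed by b)
  Match 4: 'a' (a not followed by b)
Total matches: 4

4


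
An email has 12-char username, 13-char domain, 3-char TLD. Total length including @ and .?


An email address has format: username@domain.tld
Username length: 12
'@' character: 1
Domain length: 13
'.' character: 1
TLD length: 3
Total = 12 + 1 + 13 + 1 + 3 = 30

30


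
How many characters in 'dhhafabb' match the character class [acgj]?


Character class [acgj] matches any of: {a, c, g, j}
Scanning string 'dhhafabb' character by character:
  pos 0: 'd' -> no
  pos 1: 'h' -> no
  pos 2: 'h' -> no
  pos 3: 'a' -> MATCH
  pos 4: 'f' -> no
  pos 5: 'a' -> MATCH
  pos 6: 'b' -> no
  pos 7: 'b' -> no
Total matches: 2

2


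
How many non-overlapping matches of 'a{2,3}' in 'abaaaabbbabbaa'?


Pattern 'a{2,3}' matches between 2 and 3 consecutive a's (greedy).
String: 'abaaaabbbabbaa'
Finding runs of a's and applying greedy matching:
  Run at pos 0: 'a' (length 1)
  Run at pos 2: 'aaaa' (length 4)
  Run at pos 9: 'a' (length 1)
  Run at pos 12: 'aa' (length 2)
Matches: ['aaa', 'aa']
Count: 2

2


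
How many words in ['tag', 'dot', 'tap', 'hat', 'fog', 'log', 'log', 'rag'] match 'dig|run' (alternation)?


Alternation 'dig|run' matches either 'dig' or 'run'.
Checking each word:
  'tag' -> no
  'dot' -> no
  'tap' -> no
  'hat' -> no
  'fog' -> no
  'log' -> no
  'log' -> no
  'rag' -> no
Matches: []
Count: 0

0


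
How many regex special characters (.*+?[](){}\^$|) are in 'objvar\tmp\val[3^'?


Regex special characters are: . * + ? [ ] ( ) { } \ ^ $ |
Scanning 'objvar\tmp\val[3^':
  pos 6: '\' -> SPECIAL
  pos 10: '\' -> SPECIAL
  pos 14: '[' -> SPECIAL
  pos 16: '^' -> SPECIAL
Special chars found: ['\\', '\\', '[', '^']
Total: 4

4


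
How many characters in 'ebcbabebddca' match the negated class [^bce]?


Negated class [^bce] matches any char NOT in {b, c, e}
Scanning 'ebcbabebddca':
  pos 0: 'e' -> no (excluded)
  pos 1: 'b' -> no (excluded)
  pos 2: 'c' -> no (excluded)
  pos 3: 'b' -> no (excluded)
  pos 4: 'a' -> MATCH
  pos 5: 'b' -> no (excluded)
  pos 6: 'e' -> no (excluded)
  pos 7: 'b' -> no (excluded)
  pos 8: 'd' -> MATCH
  pos 9: 'd' -> MATCH
  pos 10: 'c' -> no (excluded)
  pos 11: 'a' -> MATCH
Total matches: 4

4


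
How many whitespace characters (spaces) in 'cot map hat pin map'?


\s matches whitespace characters (spaces, tabs, etc.).
Text: 'cot map hat pin map'
This text has 5 words separated by spaces.
Number of spaces = number of words - 1 = 5 - 1 = 4

4


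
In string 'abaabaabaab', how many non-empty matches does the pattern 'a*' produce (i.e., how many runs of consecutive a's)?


Pattern 'a*' matches zero or more a's. We want non-empty runs of consecutive a's.
String: 'abaabaabaab'
Walking through the string to find runs of a's:
  Run 1: positions 0-0 -> 'a'
  Run 2: positions 2-3 -> 'aa'
  Run 3: positions 5-6 -> 'aa'
  Run 4: positions 8-9 -> 'aa'
Non-empty runs found: ['a', 'aa', 'aa', 'aa']
Count: 4

4


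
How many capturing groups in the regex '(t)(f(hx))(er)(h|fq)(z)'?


To count capturing groups, count each '(' that starts a group.
Pattern: '(t)(f(hx))(er)(h|fq)(z)'
Walking through the pattern:
  Position 0: '(' -> group #1
  Position 3: '(' -> group #2
  Position 5: '(' -> group #3
  Position 10: '(' -> group #4
  Position 14: '(' -> group #5
  Position 20: '(' -> group #6
Total capturing groups: 6

6


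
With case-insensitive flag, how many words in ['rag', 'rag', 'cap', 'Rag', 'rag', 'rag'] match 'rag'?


Case-insensitive matching: compare each word's lowercase form to 'rag'.
  'rag' -> lower='rag' -> MATCH
  'rag' -> lower='rag' -> MATCH
  'cap' -> lower='cap' -> no
  'Rag' -> lower='rag' -> MATCH
  'rag' -> lower='rag' -> MATCH
  'rag' -> lower='rag' -> MATCH
Matches: ['rag', 'rag', 'Rag', 'rag', 'rag']
Count: 5

5


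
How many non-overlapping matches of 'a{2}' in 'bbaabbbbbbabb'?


Pattern 'a{2}' matches exactly 2 consecutive a's (greedy, non-overlapping).
String: 'bbaabbbbbbabb'
Scanning for runs of a's:
  Run at pos 2: 'aa' (length 2) -> 1 match(es)
  Run at pos 10: 'a' (length 1) -> 0 match(es)
Matches found: ['aa']
Total: 1

1


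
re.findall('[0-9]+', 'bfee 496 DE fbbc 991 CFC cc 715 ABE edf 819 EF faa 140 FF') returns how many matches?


Pattern '[0-9]+' finds one or more digits.
Text: 'bfee 496 DE fbbc 991 CFC cc 715 ABE edf 819 EF faa 140 FF'
Scanning for matches:
  Match 1: '496'
  Match 2: '991'
  Match 3: '715'
  Match 4: '819'
  Match 5: '140'
Total matches: 5

5


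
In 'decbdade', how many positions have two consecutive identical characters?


Looking for consecutive identical characters in 'decbdade':
  pos 0-1: 'd' vs 'e' -> different
  pos 1-2: 'e' vs 'c' -> different
  pos 2-3: 'c' vs 'b' -> different
  pos 3-4: 'b' vs 'd' -> different
  pos 4-5: 'd' vs 'a' -> different
  pos 5-6: 'a' vs 'd' -> different
  pos 6-7: 'd' vs 'e' -> different
Consecutive identical pairs: []
Count: 0

0


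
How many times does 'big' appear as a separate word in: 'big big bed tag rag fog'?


Scanning each word for exact match 'big':
  Word 1: 'big' -> MATCH
  Word 2: 'big' -> MATCH
  Word 3: 'bed' -> no
  Word 4: 'tag' -> no
  Word 5: 'rag' -> no
  Word 6: 'fog' -> no
Total matches: 2

2


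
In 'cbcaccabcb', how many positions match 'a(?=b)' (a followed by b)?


Lookahead 'a(?=b)' matches 'a' only when followed by 'b'.
String: 'cbcaccabcb'
Checking each position where char is 'a':
  pos 3: 'a' -> no (next='c')
  pos 6: 'a' -> MATCH (next='b')
Matching positions: [6]
Count: 1

1


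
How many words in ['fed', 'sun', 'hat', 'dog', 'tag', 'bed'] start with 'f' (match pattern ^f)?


Pattern ^f anchors to start of word. Check which words begin with 'f':
  'fed' -> MATCH (starts with 'f')
  'sun' -> no
  'hat' -> no
  'dog' -> no
  'tag' -> no
  'bed' -> no
Matching words: ['fed']
Count: 1

1


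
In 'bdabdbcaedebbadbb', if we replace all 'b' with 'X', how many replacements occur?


re.sub('b', 'X', text) replaces every occurrence of 'b' with 'X'.
Text: 'bdabdbcaedebbadbb'
Scanning for 'b':
  pos 0: 'b' -> replacement #1
  pos 3: 'b' -> replacement #2
  pos 5: 'b' -> replacement #3
  pos 11: 'b' -> replacement #4
  pos 12: 'b' -> replacement #5
  pos 15: 'b' -> replacement #6
  pos 16: 'b' -> replacement #7
Total replacements: 7

7


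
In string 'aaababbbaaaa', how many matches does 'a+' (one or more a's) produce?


Pattern 'a+' matches one or more consecutive a's.
String: 'aaababbbaaaa'
Scanning for runs of a:
  Match 1: 'aaa' (length 3)
  Match 2: 'a' (length 1)
  Match 3: 'aaaa' (length 4)
Total matches: 3

3


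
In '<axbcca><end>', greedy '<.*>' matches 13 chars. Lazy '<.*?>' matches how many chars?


Greedy '<.*>' tries to match as MUCH as possible.
Lazy '<.*?>' tries to match as LITTLE as possible.

String: '<axbcca><end>'
Greedy '<.*>' starts at first '<' and extends to the LAST '>': '<axbcca><end>' (13 chars)
Lazy '<.*?>' starts at first '<' and stops at the FIRST '>': '<axbcca>' (8 chars)

8


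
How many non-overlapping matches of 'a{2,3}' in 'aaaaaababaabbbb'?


Pattern 'a{2,3}' matches between 2 and 3 consecutive a's (greedy).
String: 'aaaaaababaabbbb'
Finding runs of a's and applying greedy matching:
  Run at pos 0: 'aaaaaa' (length 6)
  Run at pos 7: 'a' (length 1)
  Run at pos 9: 'aa' (length 2)
Matches: ['aaa', 'aaa', 'aa']
Count: 3

3


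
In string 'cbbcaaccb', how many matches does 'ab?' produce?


Pattern 'ab?' matches 'a' optionally followed by 'b'.
String: 'cbbcaaccb'
Scanning left to right for 'a' then checking next char:
  Match 1: 'a' (a not followed by b)
  Match 2: 'a' (a not followed by b)
Total matches: 2

2


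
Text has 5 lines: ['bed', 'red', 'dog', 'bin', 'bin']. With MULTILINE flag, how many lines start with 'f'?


With MULTILINE flag, ^ matches the start of each line.
Lines: ['bed', 'red', 'dog', 'bin', 'bin']
Checking which lines start with 'f':
  Line 1: 'bed' -> no
  Line 2: 'red' -> no
  Line 3: 'dog' -> no
  Line 4: 'bin' -> no
  Line 5: 'bin' -> no
Matching lines: []
Count: 0

0


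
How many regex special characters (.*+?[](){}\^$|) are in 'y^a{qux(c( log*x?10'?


Regex special characters are: . * + ? [ ] ( ) { } \ ^ $ |
Scanning 'y^a{qux(c( log*x?10':
  pos 1: '^' -> SPECIAL
  pos 3: '{' -> SPECIAL
  pos 7: '(' -> SPECIAL
  pos 9: '(' -> SPECIAL
  pos 14: '*' -> SPECIAL
  pos 16: '?' -> SPECIAL
Special chars found: ['^', '{', '(', '(', '*', '?']
Total: 6

6


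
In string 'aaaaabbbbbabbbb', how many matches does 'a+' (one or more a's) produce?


Pattern 'a+' matches one or more consecutive a's.
String: 'aaaaabbbbbabbbb'
Scanning for runs of a:
  Match 1: 'aaaaa' (length 5)
  Match 2: 'a' (length 1)
Total matches: 2

2


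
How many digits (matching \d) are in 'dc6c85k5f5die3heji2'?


\d matches any digit 0-9.
Scanning 'dc6c85k5f5die3heji2':
  pos 2: '6' -> DIGIT
  pos 4: '8' -> DIGIT
  pos 5: '5' -> DIGIT
  pos 7: '5' -> DIGIT
  pos 9: '5' -> DIGIT
  pos 13: '3' -> DIGIT
  pos 18: '2' -> DIGIT
Digits found: ['6', '8', '5', '5', '5', '3', '2']
Total: 7

7


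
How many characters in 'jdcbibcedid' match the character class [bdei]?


Character class [bdei] matches any of: {b, d, e, i}
Scanning string 'jdcbibcedid' character by character:
  pos 0: 'j' -> no
  pos 1: 'd' -> MATCH
  pos 2: 'c' -> no
  pos 3: 'b' -> MATCH
  pos 4: 'i' -> MATCH
  pos 5: 'b' -> MATCH
  pos 6: 'c' -> no
  pos 7: 'e' -> MATCH
  pos 8: 'd' -> MATCH
  pos 9: 'i' -> MATCH
  pos 10: 'd' -> MATCH
Total matches: 8

8


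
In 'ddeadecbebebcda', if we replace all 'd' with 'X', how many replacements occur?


re.sub('d', 'X', text) replaces every occurrence of 'd' with 'X'.
Text: 'ddeadecbebebcda'
Scanning for 'd':
  pos 0: 'd' -> replacement #1
  pos 1: 'd' -> replacement #2
  pos 4: 'd' -> replacement #3
  pos 13: 'd' -> replacement #4
Total replacements: 4

4


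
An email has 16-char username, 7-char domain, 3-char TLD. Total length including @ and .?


An email address has format: username@domain.tld
Username length: 16
'@' character: 1
Domain length: 7
'.' character: 1
TLD length: 3
Total = 16 + 1 + 7 + 1 + 3 = 28

28


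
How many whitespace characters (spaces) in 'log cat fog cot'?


\s matches whitespace characters (spaces, tabs, etc.).
Text: 'log cat fog cot'
This text has 4 words separated by spaces.
Number of spaces = number of words - 1 = 4 - 1 = 3

3


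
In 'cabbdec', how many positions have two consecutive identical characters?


Looking for consecutive identical characters in 'cabbdec':
  pos 0-1: 'c' vs 'a' -> different
  pos 1-2: 'a' vs 'b' -> different
  pos 2-3: 'b' vs 'b' -> MATCH ('bb')
  pos 3-4: 'b' vs 'd' -> different
  pos 4-5: 'd' vs 'e' -> different
  pos 5-6: 'e' vs 'c' -> different
Consecutive identical pairs: ['bb']
Count: 1

1


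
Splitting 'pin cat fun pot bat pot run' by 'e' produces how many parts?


Splitting by 'e' breaks the string at each occurrence of the separator.
Text: 'pin cat fun pot bat pot run'
Parts after split:
  Part 1: 'pin cat fun pot bat pot run'
Total parts: 1

1


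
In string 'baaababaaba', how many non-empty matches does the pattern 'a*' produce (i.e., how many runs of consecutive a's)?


Pattern 'a*' matches zero or more a's. We want non-empty runs of consecutive a's.
String: 'baaababaaba'
Walking through the string to find runs of a's:
  Run 1: positions 1-3 -> 'aaa'
  Run 2: positions 5-5 -> 'a'
  Run 3: positions 7-8 -> 'aa'
  Run 4: positions 10-10 -> 'a'
Non-empty runs found: ['aaa', 'a', 'aa', 'a']
Count: 4

4


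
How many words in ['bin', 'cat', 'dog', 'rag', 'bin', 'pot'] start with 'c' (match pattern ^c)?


Pattern ^c anchors to start of word. Check which words begin with 'c':
  'bin' -> no
  'cat' -> MATCH (starts with 'c')
  'dog' -> no
  'rag' -> no
  'bin' -> no
  'pot' -> no
Matching words: ['cat']
Count: 1

1


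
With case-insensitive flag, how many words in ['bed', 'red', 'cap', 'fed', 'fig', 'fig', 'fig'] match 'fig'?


Case-insensitive matching: compare each word's lowercase form to 'fig'.
  'bed' -> lower='bed' -> no
  'red' -> lower='red' -> no
  'cap' -> lower='cap' -> no
  'fed' -> lower='fed' -> no
  'fig' -> lower='fig' -> MATCH
  'fig' -> lower='fig' -> MATCH
  'fig' -> lower='fig' -> MATCH
Matches: ['fig', 'fig', 'fig']
Count: 3

3


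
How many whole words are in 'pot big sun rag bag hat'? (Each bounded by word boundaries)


Word boundaries (\b) mark the start/end of each word.
Text: 'pot big sun rag bag hat'
Splitting by whitespace:
  Word 1: 'pot'
  Word 2: 'big'
  Word 3: 'sun'
  Word 4: 'rag'
  Word 5: 'bag'
  Word 6: 'hat'
Total whole words: 6

6


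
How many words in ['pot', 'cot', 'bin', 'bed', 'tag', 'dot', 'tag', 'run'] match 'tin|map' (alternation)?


Alternation 'tin|map' matches either 'tin' or 'map'.
Checking each word:
  'pot' -> no
  'cot' -> no
  'bin' -> no
  'bed' -> no
  'tag' -> no
  'dot' -> no
  'tag' -> no
  'run' -> no
Matches: []
Count: 0

0


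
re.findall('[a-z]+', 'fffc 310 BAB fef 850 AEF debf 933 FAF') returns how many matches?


Pattern '[a-z]+' finds one or more lowercase letters.
Text: 'fffc 310 BAB fef 850 AEF debf 933 FAF'
Scanning for matches:
  Match 1: 'fffc'
  Match 2: 'fef'
  Match 3: 'debf'
Total matches: 3

3


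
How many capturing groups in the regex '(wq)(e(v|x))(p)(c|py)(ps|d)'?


To count capturing groups, count each '(' that starts a group.
Pattern: '(wq)(e(v|x))(p)(c|py)(ps|d)'
Walking through the pattern:
  Position 0: '(' -> group #1
  Position 4: '(' -> group #2
  Position 6: '(' -> group #3
  Position 12: '(' -> group #4
  Position 15: '(' -> group #5
  Position 21: '(' -> group #6
Total capturing groups: 6

6


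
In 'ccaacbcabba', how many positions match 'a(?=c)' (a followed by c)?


Lookahead 'a(?=c)' matches 'a' only when followed by 'c'.
String: 'ccaacbcabba'
Checking each position where char is 'a':
  pos 2: 'a' -> no (next='a')
  pos 3: 'a' -> MATCH (next='c')
  pos 7: 'a' -> no (next='b')
Matching positions: [3]
Count: 1

1


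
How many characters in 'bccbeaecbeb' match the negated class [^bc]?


Negated class [^bc] matches any char NOT in {b, c}
Scanning 'bccbeaecbeb':
  pos 0: 'b' -> no (excluded)
  pos 1: 'c' -> no (excluded)
  pos 2: 'c' -> no (excluded)
  pos 3: 'b' -> no (excluded)
  pos 4: 'e' -> MATCH
  pos 5: 'a' -> MATCH
  pos 6: 'e' -> MATCH
  pos 7: 'c' -> no (excluded)
  pos 8: 'b' -> no (excluded)
  pos 9: 'e' -> MATCH
  pos 10: 'b' -> no (excluded)
Total matches: 4

4


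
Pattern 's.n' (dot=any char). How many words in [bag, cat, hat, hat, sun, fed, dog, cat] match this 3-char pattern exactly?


Pattern 's.n' means: starts with 's', any single char, ends with 'n'.
Checking each word (must be exactly 3 chars):
  'bag' (len=3): no
  'cat' (len=3): no
  'hat' (len=3): no
  'hat' (len=3): no
  'sun' (len=3): MATCH
  'fed' (len=3): no
  'dog' (len=3): no
  'cat' (len=3): no
Matching words: ['sun']
Total: 1

1


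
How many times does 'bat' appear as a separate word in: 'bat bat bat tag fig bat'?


Scanning each word for exact match 'bat':
  Word 1: 'bat' -> MATCH
  Word 2: 'bat' -> MATCH
  Word 3: 'bat' -> MATCH
  Word 4: 'tag' -> no
  Word 5: 'fig' -> no
  Word 6: 'bat' -> MATCH
Total matches: 4

4


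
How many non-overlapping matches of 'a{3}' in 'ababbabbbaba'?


Pattern 'a{3}' matches exactly 3 consecutive a's (greedy, non-overlapping).
String: 'ababbabbbaba'
Scanning for runs of a's:
  Run at pos 0: 'a' (length 1) -> 0 match(es)
  Run at pos 2: 'a' (length 1) -> 0 match(es)
  Run at pos 5: 'a' (length 1) -> 0 match(es)
  Run at pos 9: 'a' (length 1) -> 0 match(es)
  Run at pos 11: 'a' (length 1) -> 0 match(es)
Matches found: []
Total: 0

0


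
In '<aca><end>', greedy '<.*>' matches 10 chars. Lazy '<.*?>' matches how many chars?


Greedy '<.*>' tries to match as MUCH as possible.
Lazy '<.*?>' tries to match as LITTLE as possible.

String: '<aca><end>'
Greedy '<.*>' starts at first '<' and extends to the LAST '>': '<aca><end>' (10 chars)
Lazy '<.*?>' starts at first '<' and stops at the FIRST '>': '<aca>' (5 chars)

5


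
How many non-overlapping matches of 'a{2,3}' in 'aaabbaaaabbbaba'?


Pattern 'a{2,3}' matches between 2 and 3 consecutive a's (greedy).
String: 'aaabbaaaabbbaba'
Finding runs of a's and applying greedy matching:
  Run at pos 0: 'aaa' (length 3)
  Run at pos 5: 'aaaa' (length 4)
  Run at pos 12: 'a' (length 1)
  Run at pos 14: 'a' (length 1)
Matches: ['aaa', 'aaa']
Count: 2

2


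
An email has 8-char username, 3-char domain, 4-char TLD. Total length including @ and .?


An email address has format: username@domain.tld
Username length: 8
'@' character: 1
Domain length: 3
'.' character: 1
TLD length: 4
Total = 8 + 1 + 3 + 1 + 4 = 17

17


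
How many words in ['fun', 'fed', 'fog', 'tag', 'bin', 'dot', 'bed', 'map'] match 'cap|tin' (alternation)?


Alternation 'cap|tin' matches either 'cap' or 'tin'.
Checking each word:
  'fun' -> no
  'fed' -> no
  'fog' -> no
  'tag' -> no
  'bin' -> no
  'dot' -> no
  'bed' -> no
  'map' -> no
Matches: []
Count: 0

0


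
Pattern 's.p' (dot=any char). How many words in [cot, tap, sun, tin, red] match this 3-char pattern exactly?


Pattern 's.p' means: starts with 's', any single char, ends with 'p'.
Checking each word (must be exactly 3 chars):
  'cot' (len=3): no
  'tap' (len=3): no
  'sun' (len=3): no
  'tin' (len=3): no
  'red' (len=3): no
Matching words: []
Total: 0

0


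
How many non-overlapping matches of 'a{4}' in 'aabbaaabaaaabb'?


Pattern 'a{4}' matches exactly 4 consecutive a's (greedy, non-overlapping).
String: 'aabbaaabaaaabb'
Scanning for runs of a's:
  Run at pos 0: 'aa' (length 2) -> 0 match(es)
  Run at pos 4: 'aaa' (length 3) -> 0 match(es)
  Run at pos 8: 'aaaa' (length 4) -> 1 match(es)
Matches found: ['aaaa']
Total: 1

1


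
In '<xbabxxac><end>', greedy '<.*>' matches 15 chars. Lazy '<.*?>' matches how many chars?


Greedy '<.*>' tries to match as MUCH as possible.
Lazy '<.*?>' tries to match as LITTLE as possible.

String: '<xbabxxac><end>'
Greedy '<.*>' starts at first '<' and extends to the LAST '>': '<xbabxxac><end>' (15 chars)
Lazy '<.*?>' starts at first '<' and stops at the FIRST '>': '<xbabxxac>' (10 chars)

10


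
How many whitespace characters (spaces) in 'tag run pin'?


\s matches whitespace characters (spaces, tabs, etc.).
Text: 'tag run pin'
This text has 3 words separated by spaces.
Number of spaces = number of words - 1 = 3 - 1 = 2

2


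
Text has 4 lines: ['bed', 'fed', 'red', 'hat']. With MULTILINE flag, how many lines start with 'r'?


With MULTILINE flag, ^ matches the start of each line.
Lines: ['bed', 'fed', 'red', 'hat']
Checking which lines start with 'r':
  Line 1: 'bed' -> no
  Line 2: 'fed' -> no
  Line 3: 'red' -> MATCH
  Line 4: 'hat' -> no
Matching lines: ['red']
Count: 1

1


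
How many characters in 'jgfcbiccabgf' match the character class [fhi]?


Character class [fhi] matches any of: {f, h, i}
Scanning string 'jgfcbiccabgf' character by character:
  pos 0: 'j' -> no
  pos 1: 'g' -> no
  pos 2: 'f' -> MATCH
  pos 3: 'c' -> no
  pos 4: 'b' -> no
  pos 5: 'i' -> MATCH
  pos 6: 'c' -> no
  pos 7: 'c' -> no
  pos 8: 'a' -> no
  pos 9: 'b' -> no
  pos 10: 'g' -> no
  pos 11: 'f' -> MATCH
Total matches: 3

3


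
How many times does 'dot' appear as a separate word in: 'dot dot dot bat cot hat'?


Scanning each word for exact match 'dot':
  Word 1: 'dot' -> MATCH
  Word 2: 'dot' -> MATCH
  Word 3: 'dot' -> MATCH
  Word 4: 'bat' -> no
  Word 5: 'cot' -> no
  Word 6: 'hat' -> no
Total matches: 3

3


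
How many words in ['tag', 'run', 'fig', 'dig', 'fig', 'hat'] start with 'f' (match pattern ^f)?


Pattern ^f anchors to start of word. Check which words begin with 'f':
  'tag' -> no
  'run' -> no
  'fig' -> MATCH (starts with 'f')
  'dig' -> no
  'fig' -> MATCH (starts with 'f')
  'hat' -> no
Matching words: ['fig', 'fig']
Count: 2

2


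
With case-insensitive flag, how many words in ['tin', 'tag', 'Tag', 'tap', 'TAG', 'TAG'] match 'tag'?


Case-insensitive matching: compare each word's lowercase form to 'tag'.
  'tin' -> lower='tin' -> no
  'tag' -> lower='tag' -> MATCH
  'Tag' -> lower='tag' -> MATCH
  'tap' -> lower='tap' -> no
  'TAG' -> lower='tag' -> MATCH
  'TAG' -> lower='tag' -> MATCH
Matches: ['tag', 'Tag', 'TAG', 'TAG']
Count: 4

4


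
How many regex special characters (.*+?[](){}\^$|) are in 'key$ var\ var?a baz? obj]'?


Regex special characters are: . * + ? [ ] ( ) { } \ ^ $ |
Scanning 'key$ var\ var?a baz? obj]':
  pos 3: '$' -> SPECIAL
  pos 8: '\' -> SPECIAL
  pos 13: '?' -> SPECIAL
  pos 19: '?' -> SPECIAL
  pos 24: ']' -> SPECIAL
Special chars found: ['$', '\\', '?', '?', ']']
Total: 5

5


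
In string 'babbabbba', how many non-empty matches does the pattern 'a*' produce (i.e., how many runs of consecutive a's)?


Pattern 'a*' matches zero or more a's. We want non-empty runs of consecutive a's.
String: 'babbabbba'
Walking through the string to find runs of a's:
  Run 1: positions 1-1 -> 'a'
  Run 2: positions 4-4 -> 'a'
  Run 3: positions 8-8 -> 'a'
Non-empty runs found: ['a', 'a', 'a']
Count: 3

3


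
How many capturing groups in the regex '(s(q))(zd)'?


To count capturing groups, count each '(' that starts a group.
Pattern: '(s(q))(zd)'
Walking through the pattern:
  Position 0: '(' -> group #1
  Position 2: '(' -> group #2
  Position 6: '(' -> group #3
Total capturing groups: 3

3


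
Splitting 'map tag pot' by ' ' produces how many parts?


Splitting by ' ' breaks the string at each occurrence of the separator.
Text: 'map tag pot'
Parts after split:
  Part 1: 'map'
  Part 2: 'tag'
  Part 3: 'pot'
Total parts: 3

3


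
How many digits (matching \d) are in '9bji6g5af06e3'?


\d matches any digit 0-9.
Scanning '9bji6g5af06e3':
  pos 0: '9' -> DIGIT
  pos 4: '6' -> DIGIT
  pos 6: '5' -> DIGIT
  pos 9: '0' -> DIGIT
  pos 10: '6' -> DIGIT
  pos 12: '3' -> DIGIT
Digits found: ['9', '6', '5', '0', '6', '3']
Total: 6

6
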